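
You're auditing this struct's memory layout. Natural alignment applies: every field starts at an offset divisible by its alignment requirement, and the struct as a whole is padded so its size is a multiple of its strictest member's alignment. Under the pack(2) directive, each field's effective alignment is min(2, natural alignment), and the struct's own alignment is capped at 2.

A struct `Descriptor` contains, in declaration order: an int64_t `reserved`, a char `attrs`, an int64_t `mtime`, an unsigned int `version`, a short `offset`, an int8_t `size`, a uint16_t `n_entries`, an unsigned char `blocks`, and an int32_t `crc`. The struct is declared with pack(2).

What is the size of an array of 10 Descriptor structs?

0..8  reserved  (8B, 2-aligned)
8..9  attrs  (1B, 1-aligned)
9..10  -- padding (1B)
10..18  mtime  (8B, 2-aligned)
18..22  version  (4B, 2-aligned)
22..24  offset  (2B, 2-aligned)
24..25  size  (1B, 1-aligned)
25..26  -- padding (1B)
26..28  n_entries  (2B, 2-aligned)
28..29  blocks  (1B, 1-aligned)
29..30  -- padding (1B)
30..34  crc  (4B, 2-aligned)
sizeof = 34, alignof = 2
array of 10: 10 × 34 = 340

340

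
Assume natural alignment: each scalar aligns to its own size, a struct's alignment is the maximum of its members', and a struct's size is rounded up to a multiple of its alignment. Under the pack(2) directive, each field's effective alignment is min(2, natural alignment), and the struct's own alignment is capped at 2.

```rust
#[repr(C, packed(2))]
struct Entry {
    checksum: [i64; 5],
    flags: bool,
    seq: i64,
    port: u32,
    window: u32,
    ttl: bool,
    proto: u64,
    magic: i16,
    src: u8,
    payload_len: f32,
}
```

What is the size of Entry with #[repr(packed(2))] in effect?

76

@0: checksum [40B, align 2] → 40
@40: flags [1B, align 1] → 41
+1 pad (align 2)
@42: seq [8B, align 2] → 50
@50: port [4B, align 2] → 54
@54: window [4B, align 2] → 58
@58: ttl [1B, align 1] → 59
+1 pad (align 2)
@60: proto [8B, align 2] → 68
@68: magic [2B, align 2] → 70
@70: src [1B, align 1] → 71
+1 pad (align 2)
@72: payload_len [4B, align 2] → 76
size 76, align 2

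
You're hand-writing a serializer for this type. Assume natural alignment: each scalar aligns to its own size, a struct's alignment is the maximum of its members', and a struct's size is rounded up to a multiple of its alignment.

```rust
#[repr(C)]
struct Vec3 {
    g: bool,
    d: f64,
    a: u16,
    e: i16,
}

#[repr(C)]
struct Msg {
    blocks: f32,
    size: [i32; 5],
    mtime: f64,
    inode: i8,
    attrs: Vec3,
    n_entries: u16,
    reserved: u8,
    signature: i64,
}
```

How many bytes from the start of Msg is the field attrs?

Vec3: g at 0 (size 1, align 1) → ends 1; pad 7 to align 8 for d; d at 8 (size 8, align 8) → ends 16; a at 16 (size 2, align 2) → ends 18; e at 18 (size 2, align 2) → ends 20; tail pad 4 to reach multiple of 8; total 24 bytes, alignment 8
blocks at 0 (size 4, align 4) → ends 4
size at 4 (size 20, align 4) → ends 24
mtime at 24 (size 8, align 8) → ends 32
inode at 32 (size 1, align 1) → ends 33
pad 7 to align 8 for attrs
attrs at 40 (size 24, align 8) → ends 64

40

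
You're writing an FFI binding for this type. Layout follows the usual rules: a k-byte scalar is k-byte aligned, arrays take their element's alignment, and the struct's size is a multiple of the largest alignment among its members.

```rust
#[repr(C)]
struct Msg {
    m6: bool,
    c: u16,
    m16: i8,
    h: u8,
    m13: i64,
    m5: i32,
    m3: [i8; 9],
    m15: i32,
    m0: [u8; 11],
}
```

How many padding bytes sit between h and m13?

0..1  m6  (1B, 1-aligned)
1..2  -- padding (1B)
2..4  c  (2B, 2-aligned)
4..5  m16  (1B, 1-aligned)
5..6  h  (1B, 1-aligned)
6..8  -- padding (2B)
8..16  m13  (8B, 8-aligned)

2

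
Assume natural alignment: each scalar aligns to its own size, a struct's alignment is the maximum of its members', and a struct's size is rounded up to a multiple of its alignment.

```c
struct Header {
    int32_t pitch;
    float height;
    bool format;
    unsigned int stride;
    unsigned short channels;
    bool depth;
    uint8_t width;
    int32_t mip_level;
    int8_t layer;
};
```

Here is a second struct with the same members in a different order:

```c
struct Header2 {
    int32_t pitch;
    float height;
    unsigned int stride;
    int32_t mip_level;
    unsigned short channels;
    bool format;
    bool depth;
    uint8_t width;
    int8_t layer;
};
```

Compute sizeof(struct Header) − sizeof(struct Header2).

4

@0: pitch [4B, align 4] → 4
@4: height [4B, align 4] → 8
@8: format [1B, align 1] → 9
+3 pad (align 4)
@12: stride [4B, align 4] → 16
@16: channels [2B, align 2] → 18
@18: depth [1B, align 1] → 19
@19: width [1B, align 1] → 20
@20: mip_level [4B, align 4] → 24
@24: layer [1B, align 1] → 25
+3 tail pad (align 4)
size 28, align 4
— Header2 —
@0: pitch [4B, align 4] → 4
@4: height [4B, align 4] → 8
@8: stride [4B, align 4] → 12
@12: mip_level [4B, align 4] → 16
@16: channels [2B, align 2] → 18
@18: format [1B, align 1] → 19
@19: depth [1B, align 1] → 20
@20: width [1B, align 1] → 21
@21: layer [1B, align 1] → 22
+2 tail pad (align 4)
size 24, align 4
28 − 24 = 4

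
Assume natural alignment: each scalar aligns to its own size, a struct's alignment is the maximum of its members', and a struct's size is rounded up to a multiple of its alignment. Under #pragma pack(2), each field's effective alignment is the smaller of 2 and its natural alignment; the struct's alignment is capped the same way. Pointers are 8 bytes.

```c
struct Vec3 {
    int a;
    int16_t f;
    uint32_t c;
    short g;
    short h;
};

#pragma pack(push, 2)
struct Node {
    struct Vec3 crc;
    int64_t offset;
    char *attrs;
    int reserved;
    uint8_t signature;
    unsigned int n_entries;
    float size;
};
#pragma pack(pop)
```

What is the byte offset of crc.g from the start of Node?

12

Vec3: @0: a [4B, align 4] → 4; @4: f [2B, align 2] → 6; +2 pad (align 4); @8: c [4B, align 4] → 12; @12: g [2B, align 2] → 14; @14: h [2B, align 2] → 16; size 16, align 4
@0: crc [16B, align 2] → 16
within Vec3: g at 12
0 + 12 = 12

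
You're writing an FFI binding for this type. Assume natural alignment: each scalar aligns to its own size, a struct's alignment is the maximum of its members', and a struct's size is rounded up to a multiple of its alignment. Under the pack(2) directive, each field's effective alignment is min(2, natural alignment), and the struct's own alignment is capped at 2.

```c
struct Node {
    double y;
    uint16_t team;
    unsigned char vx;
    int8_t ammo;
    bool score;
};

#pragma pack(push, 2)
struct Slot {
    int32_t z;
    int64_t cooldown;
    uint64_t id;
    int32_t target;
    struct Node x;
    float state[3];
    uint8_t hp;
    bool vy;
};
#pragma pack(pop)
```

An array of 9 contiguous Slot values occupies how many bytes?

486

Node: 0..8  y  (8B, 8-aligned); 8..10  team  (2B, 2-aligned); 10..11  vx  (1B, 1-aligned); 11..12  ammo  (1B, 1-aligned); 12..13  score  (1B, 1-aligned); 13..16  -- tail padding (3B); sizeof = 16, alignof = 8
0..4  z  (4B, 2-aligned)
4..12  cooldown  (8B, 2-aligned)
12..20  id  (8B, 2-aligned)
20..24  target  (4B, 2-aligned)
24..40  x  (16B, 2-aligned)
40..52  state  (12B, 2-aligned)
52..53  hp  (1B, 1-aligned)
53..54  vy  (1B, 1-aligned)
sizeof = 54, alignof = 2
array of 9: 9 × 54 = 486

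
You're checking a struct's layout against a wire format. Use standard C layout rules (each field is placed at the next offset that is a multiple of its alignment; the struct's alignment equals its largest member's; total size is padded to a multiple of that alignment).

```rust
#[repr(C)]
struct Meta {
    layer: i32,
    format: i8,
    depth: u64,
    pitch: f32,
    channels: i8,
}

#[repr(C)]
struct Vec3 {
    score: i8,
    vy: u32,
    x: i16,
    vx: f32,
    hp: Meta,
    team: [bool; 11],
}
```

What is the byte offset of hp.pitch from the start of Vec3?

32

Meta: @0: layer [4B, align 4] → 4; @4: format [1B, align 1] → 5; +3 pad (align 8); @8: depth [8B, align 8] → 16; @16: pitch [4B, align 4] → 20; @20: channels [1B, align 1] → 21; +3 tail pad (align 8); size 24, align 8
@0: score [1B, align 1] → 1
+3 pad (align 4)
@4: vy [4B, align 4] → 8
@8: x [2B, align 2] → 10
+2 pad (align 4)
@12: vx [4B, align 4] → 16
@16: hp [24B, align 8] → 40
within Meta: pitch at 16
16 + 16 = 32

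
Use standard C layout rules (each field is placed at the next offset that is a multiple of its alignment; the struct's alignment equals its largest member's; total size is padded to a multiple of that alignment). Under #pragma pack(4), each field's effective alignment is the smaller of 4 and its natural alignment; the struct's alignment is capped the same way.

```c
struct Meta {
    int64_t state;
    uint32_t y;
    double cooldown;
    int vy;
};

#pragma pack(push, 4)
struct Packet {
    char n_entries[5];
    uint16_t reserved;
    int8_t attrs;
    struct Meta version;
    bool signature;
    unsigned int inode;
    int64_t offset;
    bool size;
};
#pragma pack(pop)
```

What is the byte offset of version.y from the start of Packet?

Meta: 0..8  state  (8B, 8-aligned); 8..12  y  (4B, 4-aligned); 12..16  -- padding (4B); 16..24  cooldown  (8B, 8-aligned); 24..28  vy  (4B, 4-aligned); 28..32  -- tail padding (4B); sizeof = 32, alignof = 8
0..5  n_entries  (5B, 1-aligned)
5..6  -- padding (1B)
6..8  reserved  (2B, 2-aligned)
8..9  attrs  (1B, 1-aligned)
9..12  -- padding (3B)
12..44  version  (32B, 4-aligned)
within Meta: y at 8
12 + 8 = 20

20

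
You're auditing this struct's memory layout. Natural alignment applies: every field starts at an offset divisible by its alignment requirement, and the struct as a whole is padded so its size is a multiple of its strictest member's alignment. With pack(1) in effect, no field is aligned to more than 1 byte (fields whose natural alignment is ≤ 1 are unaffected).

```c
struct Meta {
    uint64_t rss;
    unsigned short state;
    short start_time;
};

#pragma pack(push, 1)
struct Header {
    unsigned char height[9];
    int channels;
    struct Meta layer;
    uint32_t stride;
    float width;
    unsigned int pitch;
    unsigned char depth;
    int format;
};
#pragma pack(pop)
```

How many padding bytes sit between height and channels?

0

Meta: @0: rss [8B, align 8] → 8; @8: state [2B, align 2] → 10; @10: start_time [2B, align 2] → 12; +4 tail pad (align 8); size 16, align 8
@0: height [9B, align 1] → 9
@9: channels [4B, align 1] → 13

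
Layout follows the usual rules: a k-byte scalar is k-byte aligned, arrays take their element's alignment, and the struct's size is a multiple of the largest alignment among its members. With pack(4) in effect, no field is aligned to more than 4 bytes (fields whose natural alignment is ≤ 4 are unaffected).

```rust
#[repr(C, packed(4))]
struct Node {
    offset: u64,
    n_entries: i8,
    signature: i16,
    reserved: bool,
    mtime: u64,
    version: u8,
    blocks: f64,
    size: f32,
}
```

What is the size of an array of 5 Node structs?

offset at 0 (size 8, align 4) → ends 8
n_entries at 8 (size 1, align 1) → ends 9
pad 1 to align 2 for signature
signature at 10 (size 2, align 2) → ends 12
reserved at 12 (size 1, align 1) → ends 13
pad 3 to align 4 for mtime
mtime at 16 (size 8, align 4) → ends 24
version at 24 (size 1, align 1) → ends 25
pad 3 to align 4 for blocks
blocks at 28 (size 8, align 4) → ends 36
size at 36 (size 4, align 4) → ends 40
total 40 bytes, alignment 4
array of 5: 5 × 40 = 200

200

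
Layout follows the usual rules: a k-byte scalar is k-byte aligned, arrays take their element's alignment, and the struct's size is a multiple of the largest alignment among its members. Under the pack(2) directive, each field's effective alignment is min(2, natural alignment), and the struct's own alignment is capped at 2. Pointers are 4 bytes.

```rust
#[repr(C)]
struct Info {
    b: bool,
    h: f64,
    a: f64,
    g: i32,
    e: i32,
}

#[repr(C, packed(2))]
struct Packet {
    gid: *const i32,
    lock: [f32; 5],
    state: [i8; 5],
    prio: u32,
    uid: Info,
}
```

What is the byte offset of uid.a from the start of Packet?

50

Info: 0..1  b  (1B, 1-aligned); 1..8  -- padding (7B); 8..16  h  (8B, 8-aligned); 16..24  a  (8B, 8-aligned); 24..28  g  (4B, 4-aligned); 28..32  e  (4B, 4-aligned); sizeof = 32, alignof = 8
0..4  gid  (4B, 2-aligned)
4..24  lock  (20B, 2-aligned)
24..29  state  (5B, 1-aligned)
29..30  -- padding (1B)
30..34  prio  (4B, 2-aligned)
34..66  uid  (32B, 2-aligned)
within Info: a at 16
34 + 16 = 50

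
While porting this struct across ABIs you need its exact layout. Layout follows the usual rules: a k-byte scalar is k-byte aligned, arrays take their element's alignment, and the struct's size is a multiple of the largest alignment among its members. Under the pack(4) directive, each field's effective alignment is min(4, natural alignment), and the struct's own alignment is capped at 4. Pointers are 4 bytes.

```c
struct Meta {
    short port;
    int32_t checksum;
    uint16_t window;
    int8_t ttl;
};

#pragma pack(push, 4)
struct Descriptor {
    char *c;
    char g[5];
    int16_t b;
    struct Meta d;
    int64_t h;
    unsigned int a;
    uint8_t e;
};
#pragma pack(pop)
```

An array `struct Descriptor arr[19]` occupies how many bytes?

760

Meta: port at 0 (size 2, align 2) → ends 2; pad 2 to align 4 for checksum; checksum at 4 (size 4, align 4) → ends 8; window at 8 (size 2, align 2) → ends 10; ttl at 10 (size 1, align 1) → ends 11; tail pad 1 to reach multiple of 4; total 12 bytes, alignment 4
c at 0 (size 4, align 4) → ends 4
g at 4 (size 5, align 1) → ends 9
pad 1 to align 2 for b
b at 10 (size 2, align 2) → ends 12
d at 12 (size 12, align 4) → ends 24
h at 24 (size 8, align 4) → ends 32
a at 32 (size 4, align 4) → ends 36
e at 36 (size 1, align 1) → ends 37
tail pad 3 to reach multiple of 4
total 40 bytes, alignment 4
array of 19: 19 × 40 = 760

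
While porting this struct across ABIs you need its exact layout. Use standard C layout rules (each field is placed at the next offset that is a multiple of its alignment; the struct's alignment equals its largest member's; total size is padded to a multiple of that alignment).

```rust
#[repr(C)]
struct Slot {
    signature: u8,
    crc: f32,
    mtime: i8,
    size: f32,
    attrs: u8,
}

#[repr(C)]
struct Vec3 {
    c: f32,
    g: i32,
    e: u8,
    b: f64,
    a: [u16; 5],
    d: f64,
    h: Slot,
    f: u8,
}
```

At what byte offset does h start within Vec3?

Slot: @0: signature [1B, align 1] → 1; +3 pad (align 4); @4: crc [4B, align 4] → 8; @8: mtime [1B, align 1] → 9; +3 pad (align 4); @12: size [4B, align 4] → 16; @16: attrs [1B, align 1] → 17; +3 tail pad (align 4); size 20, align 4
@0: c [4B, align 4] → 4
@4: g [4B, align 4] → 8
@8: e [1B, align 1] → 9
+7 pad (align 8)
@16: b [8B, align 8] → 24
@24: a [10B, align 2] → 34
+6 pad (align 8)
@40: d [8B, align 8] → 48
@48: h [20B, align 4] → 68

48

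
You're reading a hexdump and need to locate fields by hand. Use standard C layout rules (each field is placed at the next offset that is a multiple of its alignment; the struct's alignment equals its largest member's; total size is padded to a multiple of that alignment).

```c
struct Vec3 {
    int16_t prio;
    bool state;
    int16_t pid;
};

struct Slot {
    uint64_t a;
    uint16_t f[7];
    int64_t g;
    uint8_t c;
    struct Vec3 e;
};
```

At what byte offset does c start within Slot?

32

Vec3: prio at 0 (size 2, align 2) → ends 2; state at 2 (size 1, align 1) → ends 3; pad 1 to align 2 for pid; pid at 4 (size 2, align 2) → ends 6; total 6 bytes, alignment 2
a at 0 (size 8, align 8) → ends 8
f at 8 (size 14, align 2) → ends 22
pad 2 to align 8 for g
g at 24 (size 8, align 8) → ends 32
c at 32 (size 1, align 1) → ends 33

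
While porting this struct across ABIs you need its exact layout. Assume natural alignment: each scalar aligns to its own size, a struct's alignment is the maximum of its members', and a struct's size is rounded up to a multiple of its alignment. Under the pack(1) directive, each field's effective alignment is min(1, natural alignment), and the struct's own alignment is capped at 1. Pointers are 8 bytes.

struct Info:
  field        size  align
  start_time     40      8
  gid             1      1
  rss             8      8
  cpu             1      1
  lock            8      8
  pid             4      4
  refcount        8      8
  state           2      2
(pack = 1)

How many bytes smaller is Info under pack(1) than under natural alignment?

natural layout:
  @0: start_time [40B, align 8] → 40
  @40: gid [1B, align 1] → 41
  +7 pad (align 8)
  @48: rss [8B, align 8] → 56
  @56: cpu [1B, align 1] → 57
  +7 pad (align 8)
  @64: lock [8B, align 8] → 72
  @72: pid [4B, align 4] → 76
  +4 pad (align 8)
  @80: refcount [8B, align 8] → 88
  @88: state [2B, align 2] → 90
  +6 tail pad (align 8)
  size 96, align 8
packed(1) layout:
  @0: start_time [40B, align 1] → 40
  @40: gid [1B, align 1] → 41
  @41: rss [8B, align 1] → 49
  @49: cpu [1B, align 1] → 50
  @50: lock [8B, align 1] → 58
  @58: pid [4B, align 1] → 62
  @62: refcount [8B, align 1] → 70
  @70: state [2B, align 1] → 72
  size 72, align 1
96 − 72 = 24

24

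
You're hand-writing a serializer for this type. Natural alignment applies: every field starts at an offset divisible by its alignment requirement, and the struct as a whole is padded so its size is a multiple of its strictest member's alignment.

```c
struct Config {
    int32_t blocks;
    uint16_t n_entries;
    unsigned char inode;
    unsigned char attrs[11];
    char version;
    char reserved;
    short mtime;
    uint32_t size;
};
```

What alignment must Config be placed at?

4

member alignments: blocks=4, n_entries=2, inode=1, attrs=1, version=1, reserved=1, mtime=2, size=4
max = 4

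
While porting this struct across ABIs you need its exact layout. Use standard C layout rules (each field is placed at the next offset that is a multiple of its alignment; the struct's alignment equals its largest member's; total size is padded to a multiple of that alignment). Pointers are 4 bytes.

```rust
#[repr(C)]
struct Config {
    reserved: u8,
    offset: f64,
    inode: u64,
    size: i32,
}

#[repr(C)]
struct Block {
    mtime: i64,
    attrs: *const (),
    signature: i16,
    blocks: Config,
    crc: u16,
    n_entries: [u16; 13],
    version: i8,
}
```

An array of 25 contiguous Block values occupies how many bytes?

Config: 0..1  reserved  (1B, 1-aligned); 1..8  -- padding (7B); 8..16  offset  (8B, 8-aligned); 16..24  inode  (8B, 8-aligned); 24..28  size  (4B, 4-aligned); 28..32  -- tail padding (4B); sizeof = 32, alignof = 8
0..8  mtime  (8B, 8-aligned)
8..12  attrs  (4B, 4-aligned)
12..14  signature  (2B, 2-aligned)
14..16  -- padding (2B)
16..48  blocks  (32B, 8-aligned)
48..50  crc  (2B, 2-aligned)
50..76  n_entries  (26B, 2-aligned)
76..77  version  (1B, 1-aligned)
77..80  -- tail padding (3B)
sizeof = 80, alignof = 8
array of 25: 25 × 80 = 2000

2000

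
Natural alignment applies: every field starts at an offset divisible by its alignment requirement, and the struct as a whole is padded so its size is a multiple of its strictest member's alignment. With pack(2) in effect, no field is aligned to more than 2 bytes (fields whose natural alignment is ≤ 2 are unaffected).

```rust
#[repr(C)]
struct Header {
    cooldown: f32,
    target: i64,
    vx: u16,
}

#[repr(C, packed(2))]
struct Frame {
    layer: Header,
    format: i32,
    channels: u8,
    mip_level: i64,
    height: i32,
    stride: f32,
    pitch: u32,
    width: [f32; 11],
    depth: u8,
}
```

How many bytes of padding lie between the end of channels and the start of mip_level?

1

Header: 0..4  cooldown  (4B, 4-aligned); 4..8  -- padding (4B); 8..16  target  (8B, 8-aligned); 16..18  vx  (2B, 2-aligned); 18..24  -- tail padding (6B); sizeof = 24, alignof = 8
0..24  layer  (24B, 2-aligned)
24..28  format  (4B, 2-aligned)
28..29  channels  (1B, 1-aligned)
29..30  -- padding (1B)
30..38  mip_level  (8B, 2-aligned)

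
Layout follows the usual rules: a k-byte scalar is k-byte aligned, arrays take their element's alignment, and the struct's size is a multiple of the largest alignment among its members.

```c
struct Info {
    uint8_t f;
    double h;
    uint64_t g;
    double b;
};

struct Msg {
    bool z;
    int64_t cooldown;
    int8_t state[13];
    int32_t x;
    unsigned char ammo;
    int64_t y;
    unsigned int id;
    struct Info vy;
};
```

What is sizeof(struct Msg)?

Info: f at 0 (size 1, align 1) → ends 1; pad 7 to align 8 for h; h at 8 (size 8, align 8) → ends 16; g at 16 (size 8, align 8) → ends 24; b at 24 (size 8, align 8) → ends 32; total 32 bytes, alignment 8
z at 0 (size 1, align 1) → ends 1
pad 7 to align 8 for cooldown
cooldown at 8 (size 8, align 8) → ends 16
state at 16 (size 13, align 1) → ends 29
pad 3 to align 4 for x
x at 32 (size 4, align 4) → ends 36
ammo at 36 (size 1, align 1) → ends 37
pad 3 to align 8 for y
y at 40 (size 8, align 8) → ends 48
id at 48 (size 4, align 4) → ends 52
pad 4 to align 8 for vy
vy at 56 (size 32, align 8) → ends 88
total 88 bytes, alignment 8

88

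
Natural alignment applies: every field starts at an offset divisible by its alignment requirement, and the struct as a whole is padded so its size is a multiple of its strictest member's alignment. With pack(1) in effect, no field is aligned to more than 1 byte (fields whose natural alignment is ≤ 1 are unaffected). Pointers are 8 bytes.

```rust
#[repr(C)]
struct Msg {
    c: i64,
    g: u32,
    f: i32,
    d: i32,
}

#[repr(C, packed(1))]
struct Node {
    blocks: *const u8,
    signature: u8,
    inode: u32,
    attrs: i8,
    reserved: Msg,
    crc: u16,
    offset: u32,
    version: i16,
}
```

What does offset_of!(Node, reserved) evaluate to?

14

Msg: 0..8  c  (8B, 8-aligned); 8..12  g  (4B, 4-aligned); 12..16  f  (4B, 4-aligned); 16..20  d  (4B, 4-aligned); 20..24  -- tail padding (4B); sizeof = 24, alignof = 8
0..8  blocks  (8B, 1-aligned)
8..9  signature  (1B, 1-aligned)
9..13  inode  (4B, 1-aligned)
13..14  attrs  (1B, 1-aligned)
14..38  reserved  (24B, 1-aligned)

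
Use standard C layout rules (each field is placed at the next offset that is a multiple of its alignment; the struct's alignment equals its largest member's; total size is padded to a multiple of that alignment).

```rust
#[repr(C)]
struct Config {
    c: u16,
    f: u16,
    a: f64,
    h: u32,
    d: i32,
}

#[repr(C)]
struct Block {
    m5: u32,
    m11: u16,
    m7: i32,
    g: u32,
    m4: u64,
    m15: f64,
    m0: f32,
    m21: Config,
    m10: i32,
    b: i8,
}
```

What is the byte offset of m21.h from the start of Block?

Config: @0: c [2B, align 2] → 2; @2: f [2B, align 2] → 4; +4 pad (align 8); @8: a [8B, align 8] → 16; @16: h [4B, align 4] → 20; @20: d [4B, align 4] → 24; size 24, align 8
@0: m5 [4B, align 4] → 4
@4: m11 [2B, align 2] → 6
+2 pad (align 4)
@8: m7 [4B, align 4] → 12
@12: g [4B, align 4] → 16
@16: m4 [8B, align 8] → 24
@24: m15 [8B, align 8] → 32
@32: m0 [4B, align 4] → 36
+4 pad (align 8)
@40: m21 [24B, align 8] → 64
within Config: h at 16
40 + 16 = 56

56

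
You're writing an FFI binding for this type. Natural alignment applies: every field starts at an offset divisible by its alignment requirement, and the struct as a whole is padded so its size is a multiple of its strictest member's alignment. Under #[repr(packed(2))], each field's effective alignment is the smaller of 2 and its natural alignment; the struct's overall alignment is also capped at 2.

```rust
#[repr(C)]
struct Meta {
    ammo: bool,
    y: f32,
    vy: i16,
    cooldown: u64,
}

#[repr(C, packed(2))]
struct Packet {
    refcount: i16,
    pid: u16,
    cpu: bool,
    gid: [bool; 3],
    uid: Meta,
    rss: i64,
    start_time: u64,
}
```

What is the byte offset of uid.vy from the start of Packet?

16

Meta: ammo at 0 (size 1, align 1) → ends 1; pad 3 to align 4 for y; y at 4 (size 4, align 4) → ends 8; vy at 8 (size 2, align 2) → ends 10; pad 6 to align 8 for cooldown; cooldown at 16 (size 8, align 8) → ends 24; total 24 bytes, alignment 8
refcount at 0 (size 2, align 2) → ends 2
pid at 2 (size 2, align 2) → ends 4
cpu at 4 (size 1, align 1) → ends 5
gid at 5 (size 3, align 1) → ends 8
uid at 8 (size 24, align 2) → ends 32
within Meta: vy at 8
8 + 8 = 16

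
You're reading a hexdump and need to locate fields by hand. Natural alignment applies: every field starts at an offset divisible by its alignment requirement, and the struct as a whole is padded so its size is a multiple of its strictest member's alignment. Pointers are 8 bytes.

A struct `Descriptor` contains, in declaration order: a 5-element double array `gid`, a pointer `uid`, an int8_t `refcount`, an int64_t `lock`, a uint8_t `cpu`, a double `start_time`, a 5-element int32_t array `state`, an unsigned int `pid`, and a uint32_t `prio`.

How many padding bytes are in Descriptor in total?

gid at 0 (size 40, align 8) → ends 40
uid at 40 (size 8, align 8) → ends 48
refcount at 48 (size 1, align 1) → ends 49
pad 7 to align 8 for lock
lock at 56 (size 8, align 8) → ends 64
cpu at 64 (size 1, align 1) → ends 65
pad 7 to align 8 for start_time
start_time at 72 (size 8, align 8) → ends 80
state at 80 (size 20, align 4) → ends 100
pid at 100 (size 4, align 4) → ends 104
prio at 104 (size 4, align 4) → ends 108
tail pad 4 to reach multiple of 8
total 112 bytes, alignment 8
data bytes 94, size 112 → padding 18

18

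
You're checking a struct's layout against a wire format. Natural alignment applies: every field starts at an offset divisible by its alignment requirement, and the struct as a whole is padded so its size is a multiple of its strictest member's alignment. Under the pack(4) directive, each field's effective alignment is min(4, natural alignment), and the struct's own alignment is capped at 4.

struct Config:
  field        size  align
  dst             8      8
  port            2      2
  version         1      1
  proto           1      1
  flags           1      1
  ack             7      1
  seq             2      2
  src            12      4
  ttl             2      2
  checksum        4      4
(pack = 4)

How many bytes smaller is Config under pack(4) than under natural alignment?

4

natural layout:
  @0: dst [8B, align 8] → 8
  @8: port [2B, align 2] → 10
  @10: version [1B, align 1] → 11
  @11: proto [1B, align 1] → 12
  @12: flags [1B, align 1] → 13
  @13: ack [7B, align 1] → 20
  @20: seq [2B, align 2] → 22
  +2 pad (align 4)
  @24: src [12B, align 4] → 36
  @36: ttl [2B, align 2] → 38
  +2 pad (align 4)
  @40: checksum [4B, align 4] → 44
  +4 tail pad (align 8)
  size 48, align 8
packed(4) layout:
  @0: dst [8B, align 4] → 8
  @8: port [2B, align 2] → 10
  @10: version [1B, align 1] → 11
  @11: proto [1B, align 1] → 12
  @12: flags [1B, align 1] → 13
  @13: ack [7B, align 1] → 20
  @20: seq [2B, align 2] → 22
  +2 pad (align 4)
  @24: src [12B, align 4] → 36
  @36: ttl [2B, align 2] → 38
  +2 pad (align 4)
  @40: checksum [4B, align 4] → 44
  size 44, align 4
48 − 44 = 4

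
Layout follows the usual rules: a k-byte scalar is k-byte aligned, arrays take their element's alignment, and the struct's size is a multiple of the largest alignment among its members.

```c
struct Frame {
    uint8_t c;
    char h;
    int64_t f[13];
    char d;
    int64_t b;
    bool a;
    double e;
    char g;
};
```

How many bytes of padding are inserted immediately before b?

0..1  c  (1B, 1-aligned)
1..2  h  (1B, 1-aligned)
2..8  -- padding (6B)
8..112  f  (104B, 8-aligned)
112..113  d  (1B, 1-aligned)
113..120  -- padding (7B)
120..128  b  (8B, 8-aligned)

7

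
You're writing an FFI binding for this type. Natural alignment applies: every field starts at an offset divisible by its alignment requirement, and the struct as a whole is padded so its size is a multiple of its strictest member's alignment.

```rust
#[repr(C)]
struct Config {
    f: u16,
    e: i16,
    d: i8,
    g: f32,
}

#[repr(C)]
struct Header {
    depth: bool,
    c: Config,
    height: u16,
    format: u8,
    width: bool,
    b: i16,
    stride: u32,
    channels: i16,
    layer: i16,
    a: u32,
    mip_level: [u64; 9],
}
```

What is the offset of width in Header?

Config: f at 0 (size 2, align 2) → ends 2; e at 2 (size 2, align 2) → ends 4; d at 4 (size 1, align 1) → ends 5; pad 3 to align 4 for g; g at 8 (size 4, align 4) → ends 12; total 12 bytes, alignment 4
depth at 0 (size 1, align 1) → ends 1
pad 3 to align 4 for c
c at 4 (size 12, align 4) → ends 16
height at 16 (size 2, align 2) → ends 18
format at 18 (size 1, align 1) → ends 19
width at 19 (size 1, align 1) → ends 20

19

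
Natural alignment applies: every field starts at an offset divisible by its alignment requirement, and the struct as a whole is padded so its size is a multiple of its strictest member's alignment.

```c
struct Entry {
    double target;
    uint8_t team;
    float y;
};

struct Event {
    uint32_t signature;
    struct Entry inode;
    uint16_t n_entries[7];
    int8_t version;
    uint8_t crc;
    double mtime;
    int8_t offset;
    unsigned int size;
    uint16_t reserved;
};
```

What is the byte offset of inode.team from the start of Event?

16

Entry: target at 0 (size 8, align 8) → ends 8; team at 8 (size 1, align 1) → ends 9; pad 3 to align 4 for y; y at 12 (size 4, align 4) → ends 16; total 16 bytes, alignment 8
signature at 0 (size 4, align 4) → ends 4
pad 4 to align 8 for inode
inode at 8 (size 16, align 8) → ends 24
within Entry: team at 8
8 + 8 = 16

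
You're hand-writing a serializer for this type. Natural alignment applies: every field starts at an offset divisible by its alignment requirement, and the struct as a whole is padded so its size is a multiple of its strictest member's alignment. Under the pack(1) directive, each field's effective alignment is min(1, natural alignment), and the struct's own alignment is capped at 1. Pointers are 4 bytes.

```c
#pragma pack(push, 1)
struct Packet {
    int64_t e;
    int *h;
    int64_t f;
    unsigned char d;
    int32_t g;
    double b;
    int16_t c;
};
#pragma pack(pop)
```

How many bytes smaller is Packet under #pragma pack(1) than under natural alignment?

natural layout:
  @0: e [8B, align 8] → 8
  @8: h [4B, align 4] → 12
  +4 pad (align 8)
  @16: f [8B, align 8] → 24
  @24: d [1B, align 1] → 25
  +3 pad (align 4)
  @28: g [4B, align 4] → 32
  @32: b [8B, align 8] → 40
  @40: c [2B, align 2] → 42
  +6 tail pad (align 8)
  size 48, align 8
packed(1) layout:
  @0: e [8B, align 1] → 8
  @8: h [4B, align 1] → 12
  @12: f [8B, align 1] → 20
  @20: d [1B, align 1] → 21
  @21: g [4B, align 1] → 25
  @25: b [8B, align 1] → 33
  @33: c [2B, align 1] → 35
  size 35, align 1
48 − 35 = 13

13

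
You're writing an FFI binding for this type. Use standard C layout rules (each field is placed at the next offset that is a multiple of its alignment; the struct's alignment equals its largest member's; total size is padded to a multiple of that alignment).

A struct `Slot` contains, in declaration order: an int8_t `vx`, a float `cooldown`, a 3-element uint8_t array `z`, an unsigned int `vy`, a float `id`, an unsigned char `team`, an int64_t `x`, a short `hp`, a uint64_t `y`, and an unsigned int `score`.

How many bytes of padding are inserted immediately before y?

6

vx at 0 (size 1, align 1) → ends 1
pad 3 to align 4 for cooldown
cooldown at 4 (size 4, align 4) → ends 8
z at 8 (size 3, align 1) → ends 11
pad 1 to align 4 for vy
vy at 12 (size 4, align 4) → ends 16
id at 16 (size 4, align 4) → ends 20
team at 20 (size 1, align 1) → ends 21
pad 3 to align 8 for x
x at 24 (size 8, align 8) → ends 32
hp at 32 (size 2, align 2) → ends 34
pad 6 to align 8 for y
y at 40 (size 8, align 8) → ends 48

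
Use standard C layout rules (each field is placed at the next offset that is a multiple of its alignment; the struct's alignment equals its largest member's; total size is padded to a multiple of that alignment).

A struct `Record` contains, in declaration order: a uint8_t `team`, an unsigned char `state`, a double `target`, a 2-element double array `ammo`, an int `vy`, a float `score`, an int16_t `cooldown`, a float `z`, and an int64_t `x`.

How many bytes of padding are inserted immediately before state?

0..1  team  (1B, 1-aligned)
1..2  state  (1B, 1-aligned)

0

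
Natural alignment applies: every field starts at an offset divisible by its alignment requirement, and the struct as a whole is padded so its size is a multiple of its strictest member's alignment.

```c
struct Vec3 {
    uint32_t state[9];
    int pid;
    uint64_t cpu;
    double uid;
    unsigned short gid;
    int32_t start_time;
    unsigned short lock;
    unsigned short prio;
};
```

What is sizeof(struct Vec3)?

state at 0 (size 36, align 4) → ends 36
pid at 36 (size 4, align 4) → ends 40
cpu at 40 (size 8, align 8) → ends 48
uid at 48 (size 8, align 8) → ends 56
gid at 56 (size 2, align 2) → ends 58
pad 2 to align 4 for start_time
start_time at 60 (size 4, align 4) → ends 64
lock at 64 (size 2, align 2) → ends 66
prio at 66 (size 2, align 2) → ends 68
tail pad 4 to reach multiple of 8
total 72 bytes, alignment 8

72 bytes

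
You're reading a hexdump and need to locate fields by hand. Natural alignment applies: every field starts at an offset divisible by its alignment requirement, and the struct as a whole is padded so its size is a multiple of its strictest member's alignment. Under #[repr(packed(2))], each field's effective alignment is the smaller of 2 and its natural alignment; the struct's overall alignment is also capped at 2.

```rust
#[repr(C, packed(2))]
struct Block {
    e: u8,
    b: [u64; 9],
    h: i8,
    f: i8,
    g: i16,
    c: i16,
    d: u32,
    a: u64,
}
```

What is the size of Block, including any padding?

@0: e [1B, align 1] → 1
+1 pad (align 2)
@2: b [72B, align 2] → 74
@74: h [1B, align 1] → 75
@75: f [1B, align 1] → 76
@76: g [2B, align 2] → 78
@78: c [2B, align 2] → 80
@80: d [4B, align 2] → 84
@84: a [8B, align 2] → 92
size 92, align 2

92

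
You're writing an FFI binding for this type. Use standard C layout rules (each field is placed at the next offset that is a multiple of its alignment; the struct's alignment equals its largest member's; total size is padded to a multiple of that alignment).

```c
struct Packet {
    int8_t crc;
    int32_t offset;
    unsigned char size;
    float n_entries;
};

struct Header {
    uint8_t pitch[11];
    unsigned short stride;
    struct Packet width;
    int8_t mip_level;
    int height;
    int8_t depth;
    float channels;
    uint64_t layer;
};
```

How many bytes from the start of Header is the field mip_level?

32

Packet: @0: crc [1B, align 1] → 1; +3 pad (align 4); @4: offset [4B, align 4] → 8; @8: size [1B, align 1] → 9; +3 pad (align 4); @12: n_entries [4B, align 4] → 16; size 16, align 4
@0: pitch [11B, align 1] → 11
+1 pad (align 2)
@12: stride [2B, align 2] → 14
+2 pad (align 4)
@16: width [16B, align 4] → 32
@32: mip_level [1B, align 1] → 33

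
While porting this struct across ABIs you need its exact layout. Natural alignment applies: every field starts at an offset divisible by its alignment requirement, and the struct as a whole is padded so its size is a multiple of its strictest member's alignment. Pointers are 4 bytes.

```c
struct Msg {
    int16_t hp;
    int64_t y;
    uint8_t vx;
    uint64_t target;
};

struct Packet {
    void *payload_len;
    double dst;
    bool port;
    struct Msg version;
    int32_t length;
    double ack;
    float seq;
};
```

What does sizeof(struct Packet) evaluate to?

80

Msg: hp at 0 (size 2, align 2) → ends 2; pad 6 to align 8 for y; y at 8 (size 8, align 8) → ends 16; vx at 16 (size 1, align 1) → ends 17; pad 7 to align 8 for target; target at 24 (size 8, align 8) → ends 32; total 32 bytes, alignment 8
payload_len at 0 (size 4, align 4) → ends 4
pad 4 to align 8 for dst
dst at 8 (size 8, align 8) → ends 16
port at 16 (size 1, align 1) → ends 17
pad 7 to align 8 for version
version at 24 (size 32, align 8) → ends 56
length at 56 (size 4, align 4) → ends 60
pad 4 to align 8 for ack
ack at 64 (size 8, align 8) → ends 72
seq at 72 (size 4, align 4) → ends 76
tail pad 4 to reach multiple of 8
total 80 bytes, alignment 8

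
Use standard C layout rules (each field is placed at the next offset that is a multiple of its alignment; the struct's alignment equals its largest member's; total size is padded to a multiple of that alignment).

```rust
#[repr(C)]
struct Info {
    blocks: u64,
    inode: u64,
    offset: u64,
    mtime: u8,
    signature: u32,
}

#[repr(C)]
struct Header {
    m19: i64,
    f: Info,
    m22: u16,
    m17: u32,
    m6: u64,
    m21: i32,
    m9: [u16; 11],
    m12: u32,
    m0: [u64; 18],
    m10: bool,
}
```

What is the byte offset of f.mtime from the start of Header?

Info: blocks at 0 (size 8, align 8) → ends 8; inode at 8 (size 8, align 8) → ends 16; offset at 16 (size 8, align 8) → ends 24; mtime at 24 (size 1, align 1) → ends 25; pad 3 to align 4 for signature; signature at 28 (size 4, align 4) → ends 32; total 32 bytes, alignment 8
m19 at 0 (size 8, align 8) → ends 8
f at 8 (size 32, align 8) → ends 40
within Info: mtime at 24
8 + 24 = 32

32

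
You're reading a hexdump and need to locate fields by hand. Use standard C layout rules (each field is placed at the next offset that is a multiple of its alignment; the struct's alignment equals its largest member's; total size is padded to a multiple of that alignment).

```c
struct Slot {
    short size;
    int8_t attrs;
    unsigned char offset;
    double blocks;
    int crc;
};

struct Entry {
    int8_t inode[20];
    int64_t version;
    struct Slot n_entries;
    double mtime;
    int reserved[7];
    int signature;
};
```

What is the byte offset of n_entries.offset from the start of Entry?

35

Slot: 0..2  size  (2B, 2-aligned); 2..3  attrs  (1B, 1-aligned); 3..4  offset  (1B, 1-aligned); 4..8  -- padding (4B); 8..16  blocks  (8B, 8-aligned); 16..20  crc  (4B, 4-aligned); 20..24  -- tail padding (4B); sizeof = 24, alignof = 8
0..20  inode  (20B, 1-aligned)
20..24  -- padding (4B)
24..32  version  (8B, 8-aligned)
32..56  n_entries  (24B, 8-aligned)
within Slot: offset at 3
32 + 3 = 35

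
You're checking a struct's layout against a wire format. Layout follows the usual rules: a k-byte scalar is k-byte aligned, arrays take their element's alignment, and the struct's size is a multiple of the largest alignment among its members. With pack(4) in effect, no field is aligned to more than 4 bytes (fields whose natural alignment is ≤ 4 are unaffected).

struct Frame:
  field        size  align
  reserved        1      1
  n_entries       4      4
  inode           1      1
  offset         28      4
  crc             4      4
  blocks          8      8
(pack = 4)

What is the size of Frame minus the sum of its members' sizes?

0..1  reserved  (1B, 1-aligned)
1..4  -- padding (3B)
4..8  n_entries  (4B, 4-aligned)
8..9  inode  (1B, 1-aligned)
9..12  -- padding (3B)
12..40  offset  (28B, 4-aligned)
40..44  crc  (4B, 4-aligned)
44..52  blocks  (8B, 4-aligned)
sizeof = 52, alignof = 4
data bytes 46, size 52 → padding 6

6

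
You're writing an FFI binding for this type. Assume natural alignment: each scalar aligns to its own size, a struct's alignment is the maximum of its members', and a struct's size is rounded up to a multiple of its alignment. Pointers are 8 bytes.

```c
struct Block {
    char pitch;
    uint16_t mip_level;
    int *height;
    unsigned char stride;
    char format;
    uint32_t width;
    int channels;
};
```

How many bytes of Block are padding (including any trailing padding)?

11

@0: pitch [1B, align 1] → 1
+1 pad (align 2)
@2: mip_level [2B, align 2] → 4
+4 pad (align 8)
@8: height [8B, align 8] → 16
@16: stride [1B, align 1] → 17
@17: format [1B, align 1] → 18
+2 pad (align 4)
@20: width [4B, align 4] → 24
@24: channels [4B, align 4] → 28
+4 tail pad (align 8)
size 32, align 8
data bytes 21, size 32 → padding 11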